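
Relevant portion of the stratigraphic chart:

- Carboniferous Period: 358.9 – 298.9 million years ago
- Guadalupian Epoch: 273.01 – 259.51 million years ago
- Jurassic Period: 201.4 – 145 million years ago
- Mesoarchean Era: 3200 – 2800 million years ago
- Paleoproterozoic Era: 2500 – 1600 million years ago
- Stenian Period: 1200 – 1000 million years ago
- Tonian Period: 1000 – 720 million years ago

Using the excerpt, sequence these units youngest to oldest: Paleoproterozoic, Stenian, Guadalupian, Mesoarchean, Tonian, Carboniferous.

The oldest of these is Mesoarchean (starts 3200 Ma) and the youngest is Guadalupian (ends 259.51 Ma).
In between, by decreasing start age: Paleoproterozoic (2500), Stenian (1200), Tonian (1000), Carboniferous (358.9).
Listing youngest first means reversing that sequence.

Guadalupian → Carboniferous → Tonian → Stenian → Paleoproterozoic → Mesoarchean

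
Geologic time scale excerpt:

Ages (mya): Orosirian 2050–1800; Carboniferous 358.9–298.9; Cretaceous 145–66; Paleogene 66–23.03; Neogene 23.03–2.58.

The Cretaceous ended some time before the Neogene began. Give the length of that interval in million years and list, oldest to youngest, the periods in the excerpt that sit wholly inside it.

End of Cretaceous = 66 Ma; start of Neogene = 23.03 Ma.
Gap = 66 − 23.03 = 42.97 Myr.
Periods wholly inside 66–23.03 Ma: Paleogene (66–23.03).

42.97 million years; Paleogene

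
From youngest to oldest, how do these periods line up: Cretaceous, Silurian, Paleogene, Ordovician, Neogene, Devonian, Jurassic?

Group by era (each group listed oldest first) — Paleozoic: Ordovician, Silurian, Devonian; Mesozoic: Jurassic, Cretaceous; Cenozoic: Paleogene, Neogene. The eras run Paleozoic → Mesozoic → Cenozoic. Concatenating the groups in that era order and then reversing gives youngest to oldest.

Neogene, Paleogene, Cretaceous, Jurassic, Devonian, Silurian, Ordovician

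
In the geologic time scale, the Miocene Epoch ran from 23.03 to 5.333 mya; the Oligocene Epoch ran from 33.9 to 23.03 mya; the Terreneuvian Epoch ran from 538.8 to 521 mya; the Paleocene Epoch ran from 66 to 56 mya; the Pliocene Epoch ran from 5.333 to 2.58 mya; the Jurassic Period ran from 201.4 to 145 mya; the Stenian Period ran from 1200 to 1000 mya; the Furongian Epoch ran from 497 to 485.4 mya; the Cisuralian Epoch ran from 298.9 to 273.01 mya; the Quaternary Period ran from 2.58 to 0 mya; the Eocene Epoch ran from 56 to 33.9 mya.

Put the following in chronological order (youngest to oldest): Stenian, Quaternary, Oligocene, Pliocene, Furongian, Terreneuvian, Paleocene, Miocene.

Read off each span (Ma): Stenian 1200–1000; Quaternary 2.58–0; Oligocene 33.9–23.03; Pliocene 5.333–2.58; Furongian 497–485.4; Terreneuvian 538.8–521; Paleocene 66–56; Miocene 23.03–5.333.
Larger Ma is older, so oldest→youngest is Stenian, Terreneuvian, Furongian, Paleocene, Oligocene, Miocene, Pliocene, Quaternary; reverse it for youngest→oldest.

Quaternary, Pliocene, Miocene, Oligocene, Paleocene, Furongian, Terreneuvian, Stenian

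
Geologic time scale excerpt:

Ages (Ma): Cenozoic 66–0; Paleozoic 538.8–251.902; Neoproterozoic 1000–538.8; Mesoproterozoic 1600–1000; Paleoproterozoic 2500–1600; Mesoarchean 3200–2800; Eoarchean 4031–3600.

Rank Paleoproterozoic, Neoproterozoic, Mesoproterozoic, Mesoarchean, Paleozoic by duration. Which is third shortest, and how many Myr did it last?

Start − end for each: Paleoproterozoic 2500 − 1600 = 900; Neoproterozoic 1000 − 538.8 = 461.2; Mesoproterozoic 1600 − 1000 = 600; Mesoarchean 3200 − 2800 = 400; Paleozoic 538.8 − 251.902 = 286.898.
Ranking these from shortest: Paleozoic < Mesoarchean < Neoproterozoic < Mesoproterozoic < Paleoproterozoic.
Position 3 in that ranking is Neoproterozoic, which lasted 461.2 Myr.

Neoproterozoic, 461.2 million years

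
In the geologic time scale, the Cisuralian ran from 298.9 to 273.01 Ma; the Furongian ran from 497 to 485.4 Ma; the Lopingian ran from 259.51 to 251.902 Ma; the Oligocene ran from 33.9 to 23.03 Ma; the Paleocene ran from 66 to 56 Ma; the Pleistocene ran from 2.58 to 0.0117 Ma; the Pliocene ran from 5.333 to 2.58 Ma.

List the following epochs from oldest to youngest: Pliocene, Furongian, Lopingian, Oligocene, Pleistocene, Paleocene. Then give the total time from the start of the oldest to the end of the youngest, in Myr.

Start ages (Ma): Furongian 497, Lopingian 259.51, Paleocene 66, Oligocene 33.9, Pliocene 5.333, Pleistocene 2.58.
Ordered oldest to youngest: Furongian, Lopingian, Paleocene, Oligocene, Pliocene, Pleistocene.
Span = 497 − 0.0117 = 496.9883 Myr.

Furongian → Lopingian → Paleocene → Oligocene → Pliocene → Pleistocene; total span 496.9883 Myr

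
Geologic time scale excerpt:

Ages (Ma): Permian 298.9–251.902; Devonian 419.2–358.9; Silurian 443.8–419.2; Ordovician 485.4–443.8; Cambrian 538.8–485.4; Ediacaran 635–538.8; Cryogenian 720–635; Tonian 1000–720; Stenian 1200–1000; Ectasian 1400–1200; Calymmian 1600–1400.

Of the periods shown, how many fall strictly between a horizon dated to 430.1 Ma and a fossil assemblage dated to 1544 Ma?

1544 Ma sits inside the Calymmian (1600–1400) and 430.1 Ma inside the Silurian (443.8–419.2); neither of those is wholly between the two dates.
The listed periods lying completely between them are Ectasian, Stenian, Tonian, Cryogenian, Ediacaran, Cambrian, Ordovician — 7 in all.

7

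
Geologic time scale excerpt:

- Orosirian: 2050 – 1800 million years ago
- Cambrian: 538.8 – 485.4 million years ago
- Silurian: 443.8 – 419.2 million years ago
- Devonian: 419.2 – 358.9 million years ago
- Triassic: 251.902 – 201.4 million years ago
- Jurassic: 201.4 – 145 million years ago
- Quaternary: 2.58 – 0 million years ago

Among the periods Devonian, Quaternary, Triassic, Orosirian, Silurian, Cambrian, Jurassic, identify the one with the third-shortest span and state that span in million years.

Triassic, 50.502 million years

Durations: Devonian 60.3; Quaternary 2.58; Triassic 50.502; Orosirian 250; Silurian 24.6; Cambrian 53.4; Jurassic 56.4 Myr.
Sorted shortest-first: Quaternary (2.58), Silurian (24.6), Triassic (50.502), Cambrian (53.4), Jurassic (56.4), Devonian (60.3), Orosirian (250).
The third shortest is Triassic at 50.502 Myr.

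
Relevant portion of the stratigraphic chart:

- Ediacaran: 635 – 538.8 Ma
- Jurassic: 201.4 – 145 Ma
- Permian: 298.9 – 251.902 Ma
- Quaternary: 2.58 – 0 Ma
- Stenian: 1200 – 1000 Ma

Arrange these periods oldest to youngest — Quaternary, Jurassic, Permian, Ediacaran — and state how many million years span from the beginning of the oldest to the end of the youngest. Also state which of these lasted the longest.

Start ages (Ma): Ediacaran 635, Permian 298.9, Jurassic 201.4, Quaternary 2.58.
Ordered oldest to youngest: Ediacaran, Permian, Jurassic, Quaternary.
Span = 635 − 0 = 635 Myr.
Durations: Permian 46.998, Quaternary 2.58, Ediacaran 96.2, Jurassic 56.4 → longest is Ediacaran (96.2 Myr).

Ediacaran, Permian, Jurassic, Quaternary; total span 635 Myr; longest is Ediacaran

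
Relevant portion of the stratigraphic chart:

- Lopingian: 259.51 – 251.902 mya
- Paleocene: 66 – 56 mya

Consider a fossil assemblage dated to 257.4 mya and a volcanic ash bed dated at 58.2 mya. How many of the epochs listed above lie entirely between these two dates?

0

The older date is 257.4 Ma and the younger is 58.2 Ma.
No epoch both begins after 257.4 Ma and ends before 58.2 Ma, so the count is 0.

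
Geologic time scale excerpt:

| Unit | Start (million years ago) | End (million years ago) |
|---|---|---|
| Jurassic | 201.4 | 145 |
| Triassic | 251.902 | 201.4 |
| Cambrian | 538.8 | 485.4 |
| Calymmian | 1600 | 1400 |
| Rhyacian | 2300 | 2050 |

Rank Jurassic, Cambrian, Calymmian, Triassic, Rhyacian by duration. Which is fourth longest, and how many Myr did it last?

Start − end for each: Jurassic 201.4 − 145 = 56.4; Cambrian 538.8 − 485.4 = 53.4; Calymmian 1600 − 1400 = 200; Triassic 251.902 − 201.4 = 50.502; Rhyacian 2300 − 2050 = 250.
Ranking these from longest: Rhyacian > Calymmian > Jurassic > Cambrian > Triassic.
Position 4 in that ranking is Cambrian, which lasted 53.4 Myr.

Cambrian, 53.4 million years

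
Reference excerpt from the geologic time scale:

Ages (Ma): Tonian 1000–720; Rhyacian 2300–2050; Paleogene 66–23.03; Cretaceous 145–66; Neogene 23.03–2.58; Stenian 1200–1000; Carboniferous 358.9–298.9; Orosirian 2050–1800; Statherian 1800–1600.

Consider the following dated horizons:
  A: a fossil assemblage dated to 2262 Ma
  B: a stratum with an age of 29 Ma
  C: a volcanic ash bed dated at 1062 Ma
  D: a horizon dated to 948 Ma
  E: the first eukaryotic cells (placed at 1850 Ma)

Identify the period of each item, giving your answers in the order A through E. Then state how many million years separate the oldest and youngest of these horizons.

Match each age against the start–end ranges in the excerpt: A = 2262 Ma → Rhyacian (2300–2050); B = 29 Ma → Paleogene (66–23.03); C = 1062 Ma → Stenian (1200–1000); D = 948 Ma → Tonian (1000–720); E = 1850 Ma → Orosirian (2050–1800).
The largest age is 2262 Ma and the smallest is 29 Ma; their difference is 2233 Myr.

A — Rhyacian; B — Paleogene; C — Stenian; D — Tonian; E — Orosirian; span 2233 million years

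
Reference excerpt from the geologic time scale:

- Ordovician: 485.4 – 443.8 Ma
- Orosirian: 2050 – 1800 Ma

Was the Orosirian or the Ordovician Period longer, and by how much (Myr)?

Orosirian, by 208.4 million years

Orosirian: 2050 − 1800 = 250 Myr.
Ordovician: 485.4 − 443.8 = 41.6 Myr.
Difference: 250 − 41.6 = 208.4 Myr, so the Orosirian was longer.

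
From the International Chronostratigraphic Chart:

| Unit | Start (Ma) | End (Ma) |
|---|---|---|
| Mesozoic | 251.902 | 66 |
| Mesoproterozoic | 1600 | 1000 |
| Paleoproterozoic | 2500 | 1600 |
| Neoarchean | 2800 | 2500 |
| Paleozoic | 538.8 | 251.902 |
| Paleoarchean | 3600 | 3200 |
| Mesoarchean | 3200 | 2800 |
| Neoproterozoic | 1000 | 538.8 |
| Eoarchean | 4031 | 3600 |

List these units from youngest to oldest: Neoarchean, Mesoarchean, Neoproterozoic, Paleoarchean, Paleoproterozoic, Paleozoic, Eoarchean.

Sorting by start age (ascending Ma, since larger Ma = older): Paleozoic began 538.8, Neoproterozoic began 1000, Paleoproterozoic began 2500, Neoarchean began 2800, Mesoarchean began 3200, Paleoarchean began 3600, Eoarchean began 4031.

Paleozoic, Neoproterozoic, Paleoproterozoic, Neoarchean, Mesoarchean, Paleoarchean, Eoarchean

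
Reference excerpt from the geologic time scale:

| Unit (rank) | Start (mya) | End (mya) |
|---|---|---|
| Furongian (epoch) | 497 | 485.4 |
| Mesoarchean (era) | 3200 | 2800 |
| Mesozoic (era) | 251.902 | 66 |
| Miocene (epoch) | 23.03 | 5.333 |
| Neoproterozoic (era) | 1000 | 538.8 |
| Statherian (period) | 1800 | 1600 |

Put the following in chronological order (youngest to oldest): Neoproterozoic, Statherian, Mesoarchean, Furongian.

The oldest of these is Mesoarchean (starts 3200 Ma) and the youngest is Furongian (ends 485.4 Ma).
In between, by decreasing start age: Statherian (1800), Neoproterozoic (1000).
Listing youngest first means reversing that sequence.

Furongian → Neoproterozoic → Statherian → Mesoarchean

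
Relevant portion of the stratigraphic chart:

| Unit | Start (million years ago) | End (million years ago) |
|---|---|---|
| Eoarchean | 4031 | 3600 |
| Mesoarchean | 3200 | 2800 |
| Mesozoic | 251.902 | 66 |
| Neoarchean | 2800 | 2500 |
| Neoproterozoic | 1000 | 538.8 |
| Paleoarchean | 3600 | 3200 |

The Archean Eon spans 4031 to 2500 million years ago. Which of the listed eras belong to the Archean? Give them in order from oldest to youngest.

Eoarchean, Paleoarchean, Mesoarchean, Neoarchean

Eras with both bounds inside 4031–2500 Ma: Eoarchean (4031–3600), Paleoarchean (3600–3200), Mesoarchean (3200–2800), Neoarchean (2800–2500).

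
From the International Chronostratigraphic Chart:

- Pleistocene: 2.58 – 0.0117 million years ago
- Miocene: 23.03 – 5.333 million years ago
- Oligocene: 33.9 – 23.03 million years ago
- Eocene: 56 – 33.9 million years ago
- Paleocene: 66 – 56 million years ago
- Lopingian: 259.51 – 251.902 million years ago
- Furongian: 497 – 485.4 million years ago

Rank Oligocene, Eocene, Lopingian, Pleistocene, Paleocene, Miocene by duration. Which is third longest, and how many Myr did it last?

Oligocene, 10.87 million years

Start − end for each: Oligocene 33.9 − 23.03 = 10.87; Eocene 56 − 33.9 = 22.1; Lopingian 259.51 − 251.902 = 7.608; Pleistocene 2.58 − 0.0117 = 2.5683; Paleocene 66 − 56 = 10; Miocene 23.03 − 5.333 = 17.697.
Ranking these from longest: Eocene > Miocene > Oligocene > Paleocene > Lopingian > Pleistocene.
Position 3 in that ranking is Oligocene, which lasted 10.87 Myr.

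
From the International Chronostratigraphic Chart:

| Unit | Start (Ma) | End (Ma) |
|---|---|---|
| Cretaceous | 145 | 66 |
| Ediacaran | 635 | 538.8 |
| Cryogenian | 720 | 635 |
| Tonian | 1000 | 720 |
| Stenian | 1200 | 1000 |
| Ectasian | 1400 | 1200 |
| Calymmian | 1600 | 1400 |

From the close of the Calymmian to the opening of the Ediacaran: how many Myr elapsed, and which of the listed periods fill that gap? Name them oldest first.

765 million years; Ectasian, Stenian, Tonian, Cryogenian

End of Calymmian = 1400 Ma; start of Ediacaran = 635 Ma.
Gap = 1400 − 635 = 765 Myr.
Periods wholly inside 1400–635 Ma: Ectasian (1400–1200), Stenian (1200–1000), Tonian (1000–720), Cryogenian (720–635).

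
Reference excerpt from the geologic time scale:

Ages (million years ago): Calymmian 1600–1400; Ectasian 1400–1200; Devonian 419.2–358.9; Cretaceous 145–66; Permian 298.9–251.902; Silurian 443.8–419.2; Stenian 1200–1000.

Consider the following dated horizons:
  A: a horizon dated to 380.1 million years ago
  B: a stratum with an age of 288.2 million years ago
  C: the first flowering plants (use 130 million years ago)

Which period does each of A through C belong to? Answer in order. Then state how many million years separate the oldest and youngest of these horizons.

A — Devonian; B — Permian; C — Cretaceous; span 250.1 million years

A: 380.1 Ma lies in 419.2–358.9 Ma, so Devonian.
B: 288.2 Ma lies in 298.9–251.902 Ma, so Permian.
C: 130 Ma lies in 145–66 Ma, so Cretaceous.
Oldest = 380.1 Ma, youngest = 130 Ma → span 250.1 Myr.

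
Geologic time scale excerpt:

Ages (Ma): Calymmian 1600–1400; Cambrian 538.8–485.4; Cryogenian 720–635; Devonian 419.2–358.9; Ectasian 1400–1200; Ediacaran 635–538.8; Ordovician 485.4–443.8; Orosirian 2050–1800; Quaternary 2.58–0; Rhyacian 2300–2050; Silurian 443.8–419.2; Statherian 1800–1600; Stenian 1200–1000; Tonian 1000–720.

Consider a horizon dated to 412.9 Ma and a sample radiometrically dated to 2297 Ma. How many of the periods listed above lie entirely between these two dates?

2297 Ma sits inside the Rhyacian (2300–2050) and 412.9 Ma inside the Devonian (419.2–358.9); neither of those is wholly between the two dates.
The listed periods lying completely between them are Orosirian, Statherian, Calymmian, Ectasian, Stenian, Tonian, Cryogenian, Ediacaran, Cambrian, Ordovician, Silurian — 11 in all.

11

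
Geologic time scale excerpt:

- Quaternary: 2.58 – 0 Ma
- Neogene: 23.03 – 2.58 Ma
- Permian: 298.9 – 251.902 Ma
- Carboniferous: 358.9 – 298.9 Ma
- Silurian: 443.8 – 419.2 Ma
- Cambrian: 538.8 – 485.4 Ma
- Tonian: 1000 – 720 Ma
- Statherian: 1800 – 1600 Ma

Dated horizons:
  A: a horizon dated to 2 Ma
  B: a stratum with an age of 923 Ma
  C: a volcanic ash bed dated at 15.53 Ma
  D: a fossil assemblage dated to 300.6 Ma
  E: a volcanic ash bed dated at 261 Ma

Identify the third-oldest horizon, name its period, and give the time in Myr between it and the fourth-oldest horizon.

E, in the Permian; 245.47 million years to C

Sorted oldest-first by Ma: B (923), D (300.6), E (261), C (15.53), A (2).
The third oldest is E at 261 Ma, which lies in 298.9–251.902 Ma: the Permian.
The fourth oldest is C at 15.53 Ma; separation = |261 − 15.53| = 245.47 Myr.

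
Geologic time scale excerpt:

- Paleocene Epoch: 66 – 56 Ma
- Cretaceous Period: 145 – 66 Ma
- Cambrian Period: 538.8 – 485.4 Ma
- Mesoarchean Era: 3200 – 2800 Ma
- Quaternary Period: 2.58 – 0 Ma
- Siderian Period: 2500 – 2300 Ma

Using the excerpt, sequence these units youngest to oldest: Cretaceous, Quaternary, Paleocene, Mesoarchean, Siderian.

Quaternary → Paleocene → Cretaceous → Siderian → Mesoarchean

Read off each span (Ma): Cretaceous 145–66; Quaternary 2.58–0; Paleocene 66–56; Mesoarchean 3200–2800; Siderian 2500–2300.
Larger Ma is older, so oldest→youngest is Mesoarchean, Siderian, Cretaceous, Paleocene, Quaternary; reverse it for youngest→oldest.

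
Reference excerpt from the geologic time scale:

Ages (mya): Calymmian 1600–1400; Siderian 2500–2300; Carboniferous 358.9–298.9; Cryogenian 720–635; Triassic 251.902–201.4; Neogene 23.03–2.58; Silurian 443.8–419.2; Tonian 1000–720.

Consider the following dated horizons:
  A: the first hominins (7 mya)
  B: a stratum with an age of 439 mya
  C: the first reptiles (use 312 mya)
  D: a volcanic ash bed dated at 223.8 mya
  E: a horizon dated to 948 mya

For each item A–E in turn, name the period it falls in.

A: 7 Ma lies in 23.03–2.58 Ma, so Neogene.
B: 439 Ma lies in 443.8–419.2 Ma, so Silurian.
C: 312 Ma lies in 358.9–298.9 Ma, so Carboniferous.
D: 223.8 Ma lies in 251.902–201.4 Ma, so Triassic.
E: 948 Ma lies in 1000–720 Ma, so Tonian.

A — Neogene; B — Silurian; C — Carboniferous; D — Triassic; E — Tonian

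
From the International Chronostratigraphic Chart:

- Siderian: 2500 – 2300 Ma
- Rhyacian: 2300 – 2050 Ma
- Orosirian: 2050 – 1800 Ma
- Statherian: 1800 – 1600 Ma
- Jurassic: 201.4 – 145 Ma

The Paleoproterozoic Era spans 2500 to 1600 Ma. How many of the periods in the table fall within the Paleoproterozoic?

Periods inside 2500–1600 Ma: Siderian, Rhyacian, Orosirian, Statherian — 4 in total.

4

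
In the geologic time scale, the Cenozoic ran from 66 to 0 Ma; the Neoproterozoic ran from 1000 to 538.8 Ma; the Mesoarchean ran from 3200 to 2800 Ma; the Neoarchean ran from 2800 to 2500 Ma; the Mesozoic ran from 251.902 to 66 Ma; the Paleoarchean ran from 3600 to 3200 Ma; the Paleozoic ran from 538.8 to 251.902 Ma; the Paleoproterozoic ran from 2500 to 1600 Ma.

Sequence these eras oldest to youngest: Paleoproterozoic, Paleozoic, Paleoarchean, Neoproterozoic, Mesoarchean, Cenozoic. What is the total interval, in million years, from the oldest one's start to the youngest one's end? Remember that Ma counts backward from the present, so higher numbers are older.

Start ages (Ma): Paleoarchean 3600, Mesoarchean 3200, Paleoproterozoic 2500, Neoproterozoic 1000, Paleozoic 538.8, Cenozoic 66.
Ordered oldest to youngest: Paleoarchean, Mesoarchean, Paleoproterozoic, Neoproterozoic, Paleozoic, Cenozoic.
Span = 3600 − 0 = 3600 Myr.

Paleoarchean, Mesoarchean, Paleoproterozoic, Neoproterozoic, Paleozoic, Cenozoic; total span 3600 Myr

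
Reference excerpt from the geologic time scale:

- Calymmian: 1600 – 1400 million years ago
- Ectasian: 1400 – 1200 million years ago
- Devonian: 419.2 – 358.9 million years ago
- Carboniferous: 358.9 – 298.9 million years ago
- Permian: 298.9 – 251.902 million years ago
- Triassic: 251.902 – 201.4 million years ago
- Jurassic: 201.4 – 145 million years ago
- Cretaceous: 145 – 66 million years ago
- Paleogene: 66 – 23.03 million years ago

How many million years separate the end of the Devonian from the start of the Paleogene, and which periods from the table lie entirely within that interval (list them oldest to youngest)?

292.9 million years; Carboniferous, Permian, Triassic, Jurassic, Cretaceous

The Devonian closes at 358.9 Ma and the Paleogene opens at 66 Ma, so the interval is 358.9 − 66 = 292.9 Myr.
A period fits inside if it starts at or after 358.9 Ma and ends at or before 66 Ma; oldest first that gives Carboniferous, Permian, Triassic, Jurassic, Cretaceous.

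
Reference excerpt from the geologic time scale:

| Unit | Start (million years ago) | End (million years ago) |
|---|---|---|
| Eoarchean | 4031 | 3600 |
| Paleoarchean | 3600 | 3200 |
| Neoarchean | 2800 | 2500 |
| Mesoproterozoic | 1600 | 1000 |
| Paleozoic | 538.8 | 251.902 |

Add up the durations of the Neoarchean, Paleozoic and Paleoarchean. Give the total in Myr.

986.898 million years

Duration is start − end for each: (2800 − 2500) + (538.8 − 251.902) + (3600 − 3200).
That is 300 + 286.898 + 400, which totals 986.898 million years.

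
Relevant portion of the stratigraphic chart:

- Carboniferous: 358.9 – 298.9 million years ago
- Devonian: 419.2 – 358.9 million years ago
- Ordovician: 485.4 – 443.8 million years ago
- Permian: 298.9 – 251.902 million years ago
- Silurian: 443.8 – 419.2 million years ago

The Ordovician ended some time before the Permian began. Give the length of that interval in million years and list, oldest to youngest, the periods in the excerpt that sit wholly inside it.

144.9 million years; Silurian, Devonian, Carboniferous

The Ordovician closes at 443.8 Ma and the Permian opens at 298.9 Ma, so the interval is 443.8 − 298.9 = 144.9 Myr.
A period fits inside if it starts at or after 443.8 Ma and ends at or before 298.9 Ma; oldest first that gives Silurian, Devonian, Carboniferous.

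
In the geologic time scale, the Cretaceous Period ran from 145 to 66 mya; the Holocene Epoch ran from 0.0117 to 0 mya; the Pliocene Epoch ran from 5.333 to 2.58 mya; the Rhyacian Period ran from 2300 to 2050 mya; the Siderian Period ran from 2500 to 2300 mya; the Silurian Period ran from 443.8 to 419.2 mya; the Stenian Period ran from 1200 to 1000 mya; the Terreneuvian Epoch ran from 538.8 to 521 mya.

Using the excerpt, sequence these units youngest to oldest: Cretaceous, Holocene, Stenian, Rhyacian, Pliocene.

Holocene, then Pliocene, then Cretaceous, then Stenian, then Rhyacian

The oldest of these is Rhyacian (starts 2300 Ma) and the youngest is Holocene (ends 0 Ma).
In between, by decreasing start age: Stenian (1200), Cretaceous (145), Pliocene (5.333).
Listing youngest first means reversing that sequence.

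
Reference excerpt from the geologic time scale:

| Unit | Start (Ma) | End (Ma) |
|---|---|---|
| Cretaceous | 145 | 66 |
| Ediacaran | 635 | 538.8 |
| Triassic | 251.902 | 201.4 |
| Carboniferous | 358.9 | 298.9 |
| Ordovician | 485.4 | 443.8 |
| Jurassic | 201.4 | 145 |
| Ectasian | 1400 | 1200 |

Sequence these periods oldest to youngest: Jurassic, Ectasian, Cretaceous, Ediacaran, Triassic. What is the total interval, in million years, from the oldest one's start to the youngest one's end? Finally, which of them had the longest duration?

Ectasian → Ediacaran → Triassic → Jurassic → Cretaceous; total span 1334 Myr; longest is Ectasian

Start ages (Ma): Ectasian 1400, Ediacaran 635, Triassic 251.902, Jurassic 201.4, Cretaceous 145.
Ordered oldest to youngest: Ectasian, Ediacaran, Triassic, Jurassic, Cretaceous.
Span = 1400 − 66 = 1334 Myr.
Durations: Ectasian 200, Cretaceous 79, Jurassic 56.4, Triassic 50.502, Ediacaran 96.2 → longest is Ectasian (200 Myr).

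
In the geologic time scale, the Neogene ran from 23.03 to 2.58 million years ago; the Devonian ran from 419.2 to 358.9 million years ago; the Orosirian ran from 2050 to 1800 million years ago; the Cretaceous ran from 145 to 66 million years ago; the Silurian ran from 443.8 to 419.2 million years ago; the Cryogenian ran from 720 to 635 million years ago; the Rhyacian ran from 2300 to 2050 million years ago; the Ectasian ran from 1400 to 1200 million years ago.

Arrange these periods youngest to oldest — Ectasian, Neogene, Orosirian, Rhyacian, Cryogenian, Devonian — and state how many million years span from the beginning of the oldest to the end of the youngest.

Start ages (Ma): Rhyacian 2300, Orosirian 2050, Ectasian 1400, Cryogenian 720, Devonian 419.2, Neogene 23.03.
Ordered youngest to oldest: Neogene, Devonian, Cryogenian, Ectasian, Orosirian, Rhyacian.
Span = 2300 − 2.58 = 2297.42 Myr.

Neogene, Devonian, Cryogenian, Ectasian, Orosirian, Rhyacian; total span 2297.42 Myr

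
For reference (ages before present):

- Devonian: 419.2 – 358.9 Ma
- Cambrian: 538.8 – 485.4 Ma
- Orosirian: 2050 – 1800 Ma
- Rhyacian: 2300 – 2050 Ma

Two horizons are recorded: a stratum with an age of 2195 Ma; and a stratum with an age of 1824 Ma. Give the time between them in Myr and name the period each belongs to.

Elapsed time: 2195 − 1824 = 371 Myr.
2195 Ma lies within 2300–2050 Ma: Rhyacian.
1824 Ma lies within 2050–1800 Ma: Orosirian.

371 million years apart; the first in the Rhyacian, the second in the Orosirian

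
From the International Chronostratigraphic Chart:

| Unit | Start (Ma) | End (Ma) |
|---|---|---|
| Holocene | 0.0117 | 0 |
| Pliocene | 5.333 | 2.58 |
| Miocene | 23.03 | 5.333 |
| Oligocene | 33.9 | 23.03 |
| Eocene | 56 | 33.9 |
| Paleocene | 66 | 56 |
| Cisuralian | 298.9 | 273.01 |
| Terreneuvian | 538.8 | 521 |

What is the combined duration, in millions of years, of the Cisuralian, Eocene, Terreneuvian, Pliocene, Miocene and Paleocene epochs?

96.24 million years

Duration is start − end for each: (298.9 − 273.01) + (56 − 33.9) + (538.8 − 521) + (5.333 − 2.58) + (23.03 − 5.333) + (66 − 56).
That is 25.89 + 22.1 + 17.8 + 2.753 + 17.697 + 10, which totals 96.24 million years.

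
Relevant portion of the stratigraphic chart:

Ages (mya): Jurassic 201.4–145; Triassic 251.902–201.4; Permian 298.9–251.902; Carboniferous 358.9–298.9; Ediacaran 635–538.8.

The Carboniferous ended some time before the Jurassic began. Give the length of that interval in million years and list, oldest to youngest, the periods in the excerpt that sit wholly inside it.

97.5 million years; Permian, Triassic

End of Carboniferous = 298.9 Ma; start of Jurassic = 201.4 Ma.
Gap = 298.9 − 201.4 = 97.5 Myr.
Periods wholly inside 298.9–201.4 Ma: Permian (298.9–251.902), Triassic (251.902–201.4).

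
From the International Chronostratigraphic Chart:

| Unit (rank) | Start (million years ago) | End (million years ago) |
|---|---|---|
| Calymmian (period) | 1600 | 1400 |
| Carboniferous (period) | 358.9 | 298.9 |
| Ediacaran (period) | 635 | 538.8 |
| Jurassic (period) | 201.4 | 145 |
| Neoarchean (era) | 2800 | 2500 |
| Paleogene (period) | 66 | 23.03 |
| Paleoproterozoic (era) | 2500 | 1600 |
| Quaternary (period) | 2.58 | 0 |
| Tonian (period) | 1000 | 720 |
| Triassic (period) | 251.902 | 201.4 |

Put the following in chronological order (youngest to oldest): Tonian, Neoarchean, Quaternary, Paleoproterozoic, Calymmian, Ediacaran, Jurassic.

Read off each span (Ma): Tonian 1000–720; Neoarchean 2800–2500; Quaternary 2.58–0; Paleoproterozoic 2500–1600; Calymmian 1600–1400; Ediacaran 635–538.8; Jurassic 201.4–145.
Larger Ma is older, so oldest→youngest is Neoarchean, Paleoproterozoic, Calymmian, Tonian, Ediacaran, Jurassic, Quaternary; reverse it for youngest→oldest.

Quaternary, Jurassic, Ediacaran, Tonian, Calymmian, Paleoproterozoic, Neoarchean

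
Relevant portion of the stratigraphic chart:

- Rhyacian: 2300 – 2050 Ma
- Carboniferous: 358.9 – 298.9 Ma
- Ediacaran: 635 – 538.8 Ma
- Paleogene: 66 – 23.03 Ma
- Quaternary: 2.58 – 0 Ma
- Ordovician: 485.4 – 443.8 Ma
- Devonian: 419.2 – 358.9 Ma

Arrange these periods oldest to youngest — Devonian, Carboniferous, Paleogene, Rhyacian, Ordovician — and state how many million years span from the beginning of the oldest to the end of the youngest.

Rhyacian → Ordovician → Devonian → Carboniferous → Paleogene; total span 2276.97 Myr

From the excerpt: Devonian 419.2–358.9; Carboniferous 358.9–298.9; Paleogene 66–23.03; Rhyacian 2300–2050; Ordovician 485.4–443.8 (Ma).
Larger Ma is earlier, so the oldest is Rhyacian and the youngest is Paleogene; oldest to youngest: Rhyacian, Ordovician, Devonian, Carboniferous, Paleogene.
Oldest start 2300 minus youngest end 23.03 gives 2276.97 Myr overall.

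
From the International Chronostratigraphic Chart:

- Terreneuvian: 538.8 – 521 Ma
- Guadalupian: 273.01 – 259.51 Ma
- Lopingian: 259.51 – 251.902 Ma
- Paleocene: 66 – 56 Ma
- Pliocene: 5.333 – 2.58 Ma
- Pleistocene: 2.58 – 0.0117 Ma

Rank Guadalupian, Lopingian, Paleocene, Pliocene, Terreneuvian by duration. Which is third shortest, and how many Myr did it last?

Start − end for each: Guadalupian 273.01 − 259.51 = 13.5; Lopingian 259.51 − 251.902 = 7.608; Paleocene 66 − 56 = 10; Pliocene 5.333 − 2.58 = 2.753; Terreneuvian 538.8 − 521 = 17.8.
Ranking these from shortest: Pliocene < Lopingian < Paleocene < Guadalupian < Terreneuvian.
Position 3 in that ranking is Paleocene, which lasted 10 Myr.

Paleocene, 10 million years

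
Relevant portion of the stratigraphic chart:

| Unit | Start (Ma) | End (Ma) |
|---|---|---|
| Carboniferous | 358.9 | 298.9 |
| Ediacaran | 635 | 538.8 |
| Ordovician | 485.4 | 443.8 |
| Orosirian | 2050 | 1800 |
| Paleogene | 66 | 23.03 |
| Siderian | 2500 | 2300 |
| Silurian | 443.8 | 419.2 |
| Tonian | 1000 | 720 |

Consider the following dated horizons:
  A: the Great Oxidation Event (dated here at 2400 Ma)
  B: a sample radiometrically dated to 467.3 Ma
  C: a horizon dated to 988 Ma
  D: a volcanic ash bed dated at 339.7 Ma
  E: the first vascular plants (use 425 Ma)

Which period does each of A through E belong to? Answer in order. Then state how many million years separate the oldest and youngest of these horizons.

Match each age against the start–end ranges in the excerpt: A = 2400 Ma → Siderian (2500–2300); B = 467.3 Ma → Ordovician (485.4–443.8); C = 988 Ma → Tonian (1000–720); D = 339.7 Ma → Carboniferous (358.9–298.9); E = 425 Ma → Silurian (443.8–419.2).
The largest age is 2400 Ma and the smallest is 339.7 Ma; their difference is 2060.3 Myr.

A — Siderian; B — Ordovician; C — Tonian; D — Carboniferous; E — Silurian; span 2060.3 million years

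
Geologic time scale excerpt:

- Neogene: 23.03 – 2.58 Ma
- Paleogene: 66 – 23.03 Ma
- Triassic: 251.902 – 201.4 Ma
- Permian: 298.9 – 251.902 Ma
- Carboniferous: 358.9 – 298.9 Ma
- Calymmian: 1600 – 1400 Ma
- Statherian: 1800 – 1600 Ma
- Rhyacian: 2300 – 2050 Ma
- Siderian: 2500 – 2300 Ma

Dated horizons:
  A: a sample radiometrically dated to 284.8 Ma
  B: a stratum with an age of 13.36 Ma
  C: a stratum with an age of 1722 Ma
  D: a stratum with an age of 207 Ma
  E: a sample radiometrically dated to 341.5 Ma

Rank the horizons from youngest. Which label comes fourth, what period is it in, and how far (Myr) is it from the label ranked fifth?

Smaller Ma means younger, so youngest first: B 13.36 < D 207 < A 284.8 < E 341.5 < C 1722.
Counting 4 along gives E (341.5 Ma); the excerpt puts that inside the Carboniferous, 358.9–298.9 Ma.
Next in line is C (1722 Ma), and 1722 − 341.5 = 1380.5 Myr.

E, in the Carboniferous; 1380.5 million years to C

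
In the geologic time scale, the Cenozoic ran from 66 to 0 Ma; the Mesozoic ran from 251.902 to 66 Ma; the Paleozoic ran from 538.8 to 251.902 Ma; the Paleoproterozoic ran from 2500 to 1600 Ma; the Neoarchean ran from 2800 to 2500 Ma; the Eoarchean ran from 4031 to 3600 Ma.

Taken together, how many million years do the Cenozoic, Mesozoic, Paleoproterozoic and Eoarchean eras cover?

Duration is start − end for each: (66 − 0) + (251.902 − 66) + (2500 − 1600) + (4031 − 3600).
That is 66 + 185.902 + 900 + 431, which totals 1582.902 million years.

1582.902 million years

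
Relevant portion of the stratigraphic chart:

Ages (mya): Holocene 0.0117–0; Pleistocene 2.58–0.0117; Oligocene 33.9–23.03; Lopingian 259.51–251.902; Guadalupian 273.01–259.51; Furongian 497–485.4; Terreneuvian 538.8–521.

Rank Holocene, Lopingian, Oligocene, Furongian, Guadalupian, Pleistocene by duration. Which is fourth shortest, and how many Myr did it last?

Durations: Holocene 0.0117; Lopingian 7.608; Oligocene 10.87; Furongian 11.6; Guadalupian 13.5; Pleistocene 2.5683 Myr.
Sorted shortest-first: Holocene (0.0117), Pleistocene (2.5683), Lopingian (7.608), Oligocene (10.87), Furongian (11.6), Guadalupian (13.5).
The fourth shortest is Oligocene at 10.87 Myr.

Oligocene, 10.87 million years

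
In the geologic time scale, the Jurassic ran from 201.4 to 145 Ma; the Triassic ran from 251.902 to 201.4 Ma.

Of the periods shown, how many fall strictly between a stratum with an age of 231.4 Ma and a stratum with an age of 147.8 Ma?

Checking each listed span, none has both start < 231.4 Ma and end > 147.8 Ma — every period straddles one of the two dates or lies outside them — so the count is 0.

0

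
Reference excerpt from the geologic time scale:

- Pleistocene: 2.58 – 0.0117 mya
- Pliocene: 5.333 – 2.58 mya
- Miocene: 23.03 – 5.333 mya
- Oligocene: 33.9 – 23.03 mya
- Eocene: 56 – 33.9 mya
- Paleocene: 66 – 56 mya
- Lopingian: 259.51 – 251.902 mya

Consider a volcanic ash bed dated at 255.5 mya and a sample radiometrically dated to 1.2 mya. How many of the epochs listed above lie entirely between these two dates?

255.5 Ma sits inside the Lopingian (259.51–251.902) and 1.2 Ma inside the Pleistocene (2.58–0.0117); neither of those is wholly between the two dates.
The listed epochs lying completely between them are Paleocene, Eocene, Oligocene, Miocene, Pliocene — 5 in all.

5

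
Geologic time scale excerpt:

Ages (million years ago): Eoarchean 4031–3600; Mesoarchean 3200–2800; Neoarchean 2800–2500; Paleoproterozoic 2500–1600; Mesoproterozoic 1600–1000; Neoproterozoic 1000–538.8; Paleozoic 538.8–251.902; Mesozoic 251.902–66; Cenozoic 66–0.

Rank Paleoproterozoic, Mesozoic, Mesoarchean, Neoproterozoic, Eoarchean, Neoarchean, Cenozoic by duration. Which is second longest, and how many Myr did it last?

Neoproterozoic, 461.2 million years

Durations: Paleoproterozoic 900; Mesozoic 185.902; Mesoarchean 400; Neoproterozoic 461.2; Eoarchean 431; Neoarchean 300; Cenozoic 66 Myr.
Sorted longest-first: Paleoproterozoic (900), Neoproterozoic (461.2), Eoarchean (431), Mesoarchean (400), Neoarchean (300), Mesozoic (185.902), Cenozoic (66).
The second longest is Neoproterozoic at 461.2 Myr.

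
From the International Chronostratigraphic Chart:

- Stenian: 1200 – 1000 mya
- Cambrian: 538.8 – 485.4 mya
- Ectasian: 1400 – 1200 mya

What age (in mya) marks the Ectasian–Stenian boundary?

1200 mya

The Ectasian ends and the Stenian begins at 1200 mya.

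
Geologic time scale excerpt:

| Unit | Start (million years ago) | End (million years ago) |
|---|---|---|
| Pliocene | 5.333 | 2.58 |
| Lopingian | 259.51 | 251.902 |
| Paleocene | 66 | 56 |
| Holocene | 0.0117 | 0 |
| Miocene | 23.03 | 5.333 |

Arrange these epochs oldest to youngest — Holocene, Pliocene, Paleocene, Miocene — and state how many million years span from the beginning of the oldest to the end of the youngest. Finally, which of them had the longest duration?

From the excerpt: Holocene 0.0117–0; Pliocene 5.333–2.58; Paleocene 66–56; Miocene 23.03–5.333 (Ma).
Larger Ma is earlier, so the oldest is Paleocene and the youngest is Holocene; oldest to youngest: Paleocene, Miocene, Pliocene, Holocene.
Oldest start 66 minus youngest end 0 gives 66 Myr overall.
Individual lengths (start − end): Miocene 17.697; Pliocene 2.753; Holocene 0.0117; Paleocene 10. The largest is Miocene at 17.697 Myr.

Paleocene → Miocene → Pliocene → Holocene; total span 66 Myr; longest is Miocene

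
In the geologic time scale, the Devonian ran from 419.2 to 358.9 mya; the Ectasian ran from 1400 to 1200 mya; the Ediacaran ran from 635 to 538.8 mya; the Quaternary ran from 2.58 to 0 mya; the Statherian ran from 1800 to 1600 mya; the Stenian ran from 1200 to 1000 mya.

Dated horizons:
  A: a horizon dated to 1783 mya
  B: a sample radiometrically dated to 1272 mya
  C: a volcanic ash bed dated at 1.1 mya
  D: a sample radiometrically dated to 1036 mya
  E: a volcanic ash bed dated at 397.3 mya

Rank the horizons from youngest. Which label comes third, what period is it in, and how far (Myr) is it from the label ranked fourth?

Sorted youngest-first by Ma: C (1.1), E (397.3), D (1036), B (1272), A (1783).
The third youngest is D at 1036 Ma, which lies in 1200–1000 Ma: the Stenian.
The fourth youngest is B at 1272 Ma; separation = |1036 − 1272| = 236 Myr.

D, in the Stenian; 236 million years to B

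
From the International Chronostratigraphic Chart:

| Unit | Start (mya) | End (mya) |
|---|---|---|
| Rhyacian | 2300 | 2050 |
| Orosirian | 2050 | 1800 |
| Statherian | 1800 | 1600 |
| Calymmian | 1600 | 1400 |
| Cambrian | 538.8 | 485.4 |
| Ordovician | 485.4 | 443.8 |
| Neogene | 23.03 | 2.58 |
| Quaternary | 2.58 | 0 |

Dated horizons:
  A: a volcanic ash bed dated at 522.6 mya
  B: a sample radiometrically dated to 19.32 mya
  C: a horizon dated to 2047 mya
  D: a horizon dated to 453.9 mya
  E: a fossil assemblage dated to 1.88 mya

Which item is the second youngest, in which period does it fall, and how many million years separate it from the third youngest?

Sorted youngest-first by Ma: E (1.88), B (19.32), D (453.9), A (522.6), C (2047).
The second youngest is B at 19.32 Ma, which lies in 23.03–2.58 Ma: the Neogene.
The third youngest is D at 453.9 Ma; separation = |19.32 − 453.9| = 434.58 Myr.

B, in the Neogene; 434.58 million years to D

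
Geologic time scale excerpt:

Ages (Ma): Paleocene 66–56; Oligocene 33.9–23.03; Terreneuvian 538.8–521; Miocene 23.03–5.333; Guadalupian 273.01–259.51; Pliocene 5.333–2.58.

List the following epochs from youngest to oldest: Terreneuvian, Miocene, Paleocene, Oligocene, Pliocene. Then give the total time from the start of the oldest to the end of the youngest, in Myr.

Start ages (Ma): Terreneuvian 538.8, Paleocene 66, Oligocene 33.9, Miocene 23.03, Pliocene 5.333.
Ordered youngest to oldest: Pliocene, Miocene, Oligocene, Paleocene, Terreneuvian.
Span = 538.8 − 2.58 = 536.22 Myr.

Pliocene, Miocene, Oligocene, Paleocene, Terreneuvian; total span 536.22 Myr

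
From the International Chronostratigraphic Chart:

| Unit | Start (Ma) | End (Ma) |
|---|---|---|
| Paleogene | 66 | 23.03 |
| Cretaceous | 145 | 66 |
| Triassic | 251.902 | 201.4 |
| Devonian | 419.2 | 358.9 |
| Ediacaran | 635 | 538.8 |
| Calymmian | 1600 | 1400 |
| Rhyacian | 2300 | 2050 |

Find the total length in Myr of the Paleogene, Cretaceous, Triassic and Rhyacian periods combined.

Duration is start − end for each: (66 − 23.03) + (145 − 66) + (251.902 − 201.4) + (2300 − 2050).
That is 42.97 + 79 + 50.502 + 250, which totals 422.472 million years.

422.472 million years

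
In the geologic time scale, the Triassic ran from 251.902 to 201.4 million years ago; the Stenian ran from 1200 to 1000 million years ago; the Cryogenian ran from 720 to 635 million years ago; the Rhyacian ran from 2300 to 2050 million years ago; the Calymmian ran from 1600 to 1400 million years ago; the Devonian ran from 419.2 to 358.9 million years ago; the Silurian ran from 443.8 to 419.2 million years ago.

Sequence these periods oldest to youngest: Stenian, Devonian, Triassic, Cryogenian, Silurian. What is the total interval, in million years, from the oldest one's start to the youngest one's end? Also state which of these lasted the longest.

Stenian, Cryogenian, Silurian, Devonian, Triassic; total span 998.6 Myr; longest is Stenian

From the excerpt: Stenian 1200–1000; Devonian 419.2–358.9; Triassic 251.902–201.4; Cryogenian 720–635; Silurian 443.8–419.2 (Ma).
Larger Ma is earlier, so the oldest is Stenian and the youngest is Triassic; oldest to youngest: Stenian, Cryogenian, Silurian, Devonian, Triassic.
Oldest start 1200 minus youngest end 201.4 gives 998.6 Myr overall.
Individual lengths (start − end): Triassic 50.502; Silurian 24.6; Devonian 60.3; Cryogenian 85; Stenian 200. The largest is Stenian at 200 Myr.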